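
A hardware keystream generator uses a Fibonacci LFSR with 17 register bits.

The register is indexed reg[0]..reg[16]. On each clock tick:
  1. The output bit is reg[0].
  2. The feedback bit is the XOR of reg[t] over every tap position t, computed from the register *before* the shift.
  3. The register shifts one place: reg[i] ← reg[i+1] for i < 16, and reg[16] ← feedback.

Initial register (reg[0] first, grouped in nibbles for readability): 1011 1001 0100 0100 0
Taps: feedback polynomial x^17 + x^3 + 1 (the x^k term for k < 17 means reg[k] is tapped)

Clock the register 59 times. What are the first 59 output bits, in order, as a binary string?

step | reg (before) | out | fb
   0 | 10111001010001000 | 1 | 0
   1 | 01110010100010000 | 0 | 1
   2 | 11100101000100001 | 1 | 1
   3 | 11001010001000011 | 1 | 1
   4 | 10010100010000111 | 1 | 0
   5 | 00101000100001110 | 0 | 0
   6 | 01010001000011100 | 0 | 1
   7 | 10100010000111001 | 1 | 1
   8 | 01000100001110011 | 0 | 0
   9 | 10001000011100110 | 1 | 1
  10 | 00010000111001101 | 0 | 1
  11 | 00100001110011011 | 0 | 0
  12 | 01000011100110110 | 0 | 0
  13 | 10000111001101100 | 1 | 1
  14 | 00001110011011001 | 0 | 0
  15 | 00011100110110010 | 0 | 1
  16 | 00111001101100101 | 0 | 1
  17 | 01110011011001011 | 0 | 1
  18 | 11100110110010111 | 1 | 1
  19 | 11001101100101111 | 1 | 1
  20 | 10011011001011111 | 1 | 0
  21 | 00110110010111110 | 0 | 1
  22 | 01101100101111101 | 0 | 0
  23 | 11011001011111010 | 1 | 0
  24 | 10110010111110100 | 1 | 0
  25 | 01100101111101000 | 0 | 0
  26 | 11001011111010000 | 1 | 1
  27 | 10010111110100001 | 1 | 0
  28 | 00101111101000010 | 0 | 0
  29 | 01011111010000100 | 0 | 1
  30 | 10111110100001001 | 1 | 0
  31 | 01111101000010010 | 0 | 1
  32 | 11111010000100101 | 1 | 0
  33 | 11110100001001010 | 1 | 0
  34 | 11101000010010100 | 1 | 1
  35 | 11010000100101001 | 1 | 0
  36 | 10100001001010010 | 1 | 1
  37 | 01000010010100101 | 0 | 0
  38 | 10000100101001010 | 1 | 1
  39 | 00001001010010101 | 0 | 0
  40 | 00010010100101010 | 0 | 1
  41 | 00100101001010101 | 0 | 0
  42 | 01001010010101010 | 0 | 0
  43 | 10010100101010100 | 1 | 0
  44 | 00101001010101000 | 0 | 0
  45 | 01010010101010000 | 0 | 1
  46 | 10100101010100001 | 1 | 1
  47 | 01001010101000011 | 0 | 0
  48 | 10010101010000110 | 1 | 0
  49 | 00101010100001100 | 0 | 0
  50 | 01010101000011000 | 0 | 1
  51 | 10101010000110001 | 1 | 1
  52 | 01010100001100011 | 0 | 1
  53 | 10101000011000111 | 1 | 1
  54 | 01010000110001111 | 0 | 1
  55 | 10100001100011111 | 1 | 1
  56 | 01000011000111111 | 0 | 0
  57 | 10000110001111110 | 1 | 1
  58 | 00001100011111101 | 0 | 0

10111001010001000011100110110010111110100001001010010101010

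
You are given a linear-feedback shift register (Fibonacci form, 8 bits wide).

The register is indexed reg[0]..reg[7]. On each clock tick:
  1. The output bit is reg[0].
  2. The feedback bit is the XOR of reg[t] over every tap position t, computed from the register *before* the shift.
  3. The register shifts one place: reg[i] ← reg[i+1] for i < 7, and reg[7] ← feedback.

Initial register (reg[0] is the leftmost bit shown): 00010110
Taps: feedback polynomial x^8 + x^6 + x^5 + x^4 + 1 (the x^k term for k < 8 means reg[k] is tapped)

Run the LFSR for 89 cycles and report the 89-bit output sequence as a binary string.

00010110001111010000111111110010000101001111101010101110000011000101011001100101111110111

tick  register→output (feedback)
  0  00010110→0 (0)
  1  00101100→0 (0)
  2  01011000→0 (1)
  3  10110001→1 (1)
  4  01100011→0 (1)
  5  11000111→1 (1)
  6  10001111→1 (0)
  7  00011110→0 (1)
  8  00111101→0 (0)
  9  01111010→0 (0)
 10  11110100→1 (0)
 11  11101000→1 (0)
 12  11010000→1 (1)
 13  10100001→1 (1)
 14  01000011→0 (1)
 15  10000111→1 (1)
 16  00001111→0 (1)
 17  00011111→0 (1)
 18  00111111→0 (1)
 19  01111111→0 (1)
 20  11111111→1 (0)
 21  11111110→1 (0)
 22  11111100→1 (1)
 23  11111001→1 (0)
 24  11110010→1 (0)
 25  11100100→1 (0)
 26  11001000→1 (0)
 27  10010000→1 (1)
 28  00100001→0 (0)
 29  01000010→0 (1)
 30  10000101→1 (0)
 31  00001010→0 (0)
 32  00010100→0 (1)
 33  00101001→0 (1)
 34  01010011→0 (1)
 35  10100111→1 (1)
 36  01001111→0 (1)
 37  10011111→1 (0)
 38  00111110→0 (1)
 39  01111101→0 (0)
 40  11111010→1 (1)
 41  11110101→1 (0)
 42  11101010→1 (1)
 43  11010101→1 (0)
 44  10101010→1 (1)
 45  01010101→0 (1)
 46  10101011→1 (1)
 47  01010111→0 (0)
 48  10101110→1 (0)
 49  01011100→0 (0)
 50  10111000→1 (0)
 51  01110000→0 (0)
 52  11100000→1 (1)
 53  11000001→1 (1)
 54  10000011→1 (0)
 55  00000110→0 (0)
 56  00001100→0 (0)
 57  00011000→0 (1)
 58  00110001→0 (0)
 59  01100010→0 (1)
 60  11000101→1 (0)
 61  10001010→1 (1)
 62  00010101→0 (1)
 63  00101011→0 (0)
 64  01010110→0 (0)
 65  10101100→1 (1)
 66  01011001→0 (1)
 67  10110011→1 (0)
 68  01100110→0 (0)
 69  11001100→1 (1)
 70  10011001→1 (0)
 71  00110010→0 (1)
 72  01100101→0 (1)
 73  11001011→1 (1)
 74  10010111→1 (1)
 75  00101111→0 (1)
 76  01011111→0 (1)
 77  10111111→1 (0)
 78  01111110→0 (1)
 79  11111101→1 (1)
 80  11111011→1 (1)
 81  11110111→1 (1)
 82  11101111→1 (0)
 83  11011110→1 (0)
 84  10111100→1 (1)
 85  01111001→0 (1)
 86  11110011→1 (0)
 87  11100110→1 (1)
 88  11001101→1 (1)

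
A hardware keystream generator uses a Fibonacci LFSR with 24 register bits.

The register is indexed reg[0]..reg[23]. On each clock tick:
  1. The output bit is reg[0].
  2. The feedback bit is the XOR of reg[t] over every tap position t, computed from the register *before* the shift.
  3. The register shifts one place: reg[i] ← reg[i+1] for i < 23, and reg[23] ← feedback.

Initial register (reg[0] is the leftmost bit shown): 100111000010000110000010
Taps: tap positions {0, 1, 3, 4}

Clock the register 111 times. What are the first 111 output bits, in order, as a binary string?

k : reg_k → out_k, fb_k
0: 100111000010000110000010 → 1, fb=1
1: 001110000100001100000101 → 0, fb=0
2: 011100001000011000001010 → 0, fb=0
3: 111000010000110000010100 → 1, fb=0
4: 110000100001100000101000 → 1, fb=0
5: 100001000011000001010000 → 1, fb=1
6: 000010000110000010100001 → 0, fb=1
7: 000100001100000101000011 → 0, fb=1
8: 001000011000001010000111 → 0, fb=0
9: 010000110000010100001110 → 0, fb=1
10: 100001100000101000011101 → 1, fb=1
11: 000011000001010000111011 → 0, fb=1
12: 000110000010100001110111 → 0, fb=0
13: 001100000101000011101110 → 0, fb=1
14: 011000001010000111011101 → 0, fb=1
15: 110000010100001110111011 → 1, fb=0
16: 100000101000011101110110 → 1, fb=1
17: 000001010000111011101101 → 0, fb=0
18: 000010100001110111011010 → 0, fb=1
19: 000101000011101110110101 → 0, fb=1
20: 001010000111011101101011 → 0, fb=1
21: 010100001110111011010111 → 0, fb=0
22: 101000011101110110101110 → 1, fb=1
23: 010000111011101101011101 → 0, fb=1
24: 100001110111011010111011 → 1, fb=1
25: 000011101110110101110111 → 0, fb=1
26: 000111011101101011101111 → 0, fb=0
27: 001110111011010111011110 → 0, fb=0
28: 011101110110101110111100 → 0, fb=0
29: 111011101101011101111000 → 1, fb=1
30: 110111011010111011110001 → 1, fb=0
31: 101110110101110111100010 → 1, fb=1
32: 011101101011101111000101 → 0, fb=0
33: 111011010111011110001010 → 1, fb=1
34: 110110101110111100010101 → 1, fb=0
35: 101101011101111000101010 → 1, fb=0
36: 011010111011110001010100 → 0, fb=0
37: 110101110111100010101000 → 1, fb=1
38: 101011101111000101010001 → 1, fb=0
39: 010111011110001010100010 → 0, fb=1
40: 101110111100010101000101 → 1, fb=1
41: 011101111000101010001011 → 0, fb=0
42: 111011110001010100010110 → 1, fb=1
43: 110111100010101000101101 → 1, fb=0
44: 101111000101010001011010 → 1, fb=1
45: 011110001010100010110101 → 0, fb=1
46: 111100010101000101101011 → 1, fb=1
47: 111000101010001011010111 → 1, fb=0
48: 110001010100010110101110 → 1, fb=0
49: 100010101000101101011100 → 1, fb=0
50: 000101010001011010111000 → 0, fb=1
51: 001010100010110101110001 → 0, fb=1
52: 010101000101101011100011 → 0, fb=0
53: 101010001011010111000110 → 1, fb=0
54: 010100010110101110001100 → 0, fb=0
55: 101000101101011100011000 → 1, fb=1
56: 010001011010111000110001 → 0, fb=1
57: 100010110101110001100011 → 1, fb=0
58: 000101101011100011000110 → 0, fb=1
59: 001011010111000110001101 → 0, fb=1
60: 010110101110001100011011 → 0, fb=1
61: 101101011100011000110111 → 1, fb=0
62: 011010111000110001101110 → 0, fb=0
63: 110101110001100011011100 → 1, fb=1
64: 101011100011000110111001 → 1, fb=0
65: 010111000110001101110010 → 0, fb=1
66: 101110001100011011100101 → 1, fb=1
67: 011100011000110111001011 → 0, fb=0
68: 111000110001101110010110 → 1, fb=0
69: 110001100011011100101100 → 1, fb=0
70: 100011000110111001011000 → 1, fb=0
71: 000110001101110010110000 → 0, fb=0
72: 001100011011100101100000 → 0, fb=1
73: 011000110111001011000001 → 0, fb=1
74: 110001101110010110000011 → 1, fb=0
75: 100011011100101100000110 → 1, fb=0
76: 000110111001011000001100 → 0, fb=0
77: 001101110010110000011000 → 0, fb=1
78: 011011100101100000110001 → 0, fb=0
79: 110111001011000001100010 → 1, fb=0
80: 101110010110000011000100 → 1, fb=1
81: 011100101100000110001001 → 0, fb=0
82: 111001011000001100010010 → 1, fb=0
83: 110010110000011000100100 → 1, fb=1
84: 100101100000110001001001 → 1, fb=0
85: 001011000001100010010010 → 0, fb=1
86: 010110000011000100100101 → 0, fb=1
87: 101100000110001001001011 → 1, fb=0
88: 011000001100010010010110 → 0, fb=1
89: 110000011000100100101101 → 1, fb=0
90: 100000110001001001011010 → 1, fb=1
91: 000001100010010010110101 → 0, fb=0
92: 000011000100100101101010 → 0, fb=1
93: 000110001001001011010101 → 0, fb=0
94: 001100010010010110101010 → 0, fb=1
95: 011000100100101101010101 → 0, fb=1
96: 110001001001011010101011 → 1, fb=0
97: 100010010010110101010110 → 1, fb=0
98: 000100100101101010101100 → 0, fb=1
99: 001001001011010101011001 → 0, fb=0
100: 010010010110101010110010 → 0, fb=0
101: 100100101101010101100100 → 1, fb=0
102: 001001011010101011001000 → 0, fb=0
103: 010010110101010110010000 → 0, fb=0
104: 100101101010101100100000 → 1, fb=0
105: 001011010101011001000000 → 0, fb=1
106: 010110101010110010000001 → 0, fb=1
107: 101101010101100100000011 → 1, fb=0
108: 011010101011001000000110 → 0, fb=0
109: 110101010110010000001100 → 1, fb=1
110: 101010101100100000011001 → 1, fb=0

100111000010000110000010100001110111011010111011110001010100010110101110001100011011100101100000110001001001011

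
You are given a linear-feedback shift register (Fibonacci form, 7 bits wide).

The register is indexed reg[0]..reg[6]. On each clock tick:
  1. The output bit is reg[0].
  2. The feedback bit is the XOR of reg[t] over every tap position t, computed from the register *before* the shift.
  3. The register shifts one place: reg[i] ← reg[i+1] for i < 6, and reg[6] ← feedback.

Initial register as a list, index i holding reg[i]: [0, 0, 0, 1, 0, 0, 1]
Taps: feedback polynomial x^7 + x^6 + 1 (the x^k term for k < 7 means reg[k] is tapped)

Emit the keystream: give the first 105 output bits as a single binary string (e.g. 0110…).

000100111100010100001100000100000011111110101010011001110111010010110001101111011010110110010010001110000

tick  register→output (feedback)
  0  0001001→0 (1)
  1  0010011→0 (1)
  2  0100111→0 (1)
  3  1001111→1 (0)
  4  0011110→0 (0)
  5  0111100→0 (0)
  6  1111000→1 (1)
  7  1110001→1 (0)
  8  1100010→1 (1)
  9  1000101→1 (0)
 10  0001010→0 (0)
 11  0010100→0 (0)
 12  0101000→0 (0)
 13  1010000→1 (1)
 14  0100001→0 (1)
 15  1000011→1 (0)
 16  0000110→0 (0)
 17  0001100→0 (0)
 18  0011000→0 (0)
 19  0110000→0 (0)
 20  1100000→1 (1)
 21  1000001→1 (0)
 22  0000010→0 (0)
 23  0000100→0 (0)
 24  0001000→0 (0)
 25  0010000→0 (0)
 26  0100000→0 (0)
 27  1000000→1 (1)
 28  0000001→0 (1)
 29  0000011→0 (1)
 30  0000111→0 (1)
 31  0001111→0 (1)
 32  0011111→0 (1)
 33  0111111→0 (1)
 34  1111111→1 (0)
 35  1111110→1 (1)
 36  1111101→1 (0)
 37  1111010→1 (1)
 38  1110101→1 (0)
 39  1101010→1 (1)
 40  1010101→1 (0)
 41  0101010→0 (0)
 42  1010100→1 (1)
 43  0101001→0 (1)
 44  1010011→1 (0)
 45  0100110→0 (0)
 46  1001100→1 (1)
 47  0011001→0 (1)
 48  0110011→0 (1)
 49  1100111→1 (0)
 50  1001110→1 (1)
 51  0011101→0 (1)
 52  0111011→0 (1)
 53  1110111→1 (0)
 54  1101110→1 (1)
 55  1011101→1 (0)
 56  0111010→0 (0)
 57  1110100→1 (1)
 58  1101001→1 (0)
 59  1010010→1 (1)
 60  0100101→0 (1)
 61  1001011→1 (0)
 62  0010110→0 (0)
 63  0101100→0 (0)
 64  1011000→1 (1)
 65  0110001→0 (1)
 66  1100011→1 (0)
 67  1000110→1 (1)
 68  0001101→0 (1)
 69  0011011→0 (1)
 70  0110111→0 (1)
 71  1101111→1 (0)
 72  1011110→1 (1)
 73  0111101→0 (1)
 74  1111011→1 (0)
 75  1110110→1 (1)
 76  1101101→1 (0)
 77  1011010→1 (1)
 78  0110101→0 (1)
 79  1101011→1 (0)
 80  1010110→1 (1)
 81  0101101→0 (1)
 82  1011011→1 (0)
 83  0110110→0 (0)
 84  1101100→1 (1)
 85  1011001→1 (0)
 86  0110010→0 (0)
 87  1100100→1 (1)
 88  1001001→1 (0)
 89  0010010→0 (0)
 90  0100100→0 (0)
 91  1001000→1 (1)
 92  0010001→0 (1)
 93  0100011→0 (1)
 94  1000111→1 (0)
 95  0001110→0 (0)
 96  0011100→0 (0)
 97  0111000→0 (0)
 98  1110000→1 (1)
 99  1100001→1 (0)
100  1000010→1 (1)
101  0000101→0 (1)
102  0001011→0 (1)
103  0010111→0 (1)
104  0101111→0 (1)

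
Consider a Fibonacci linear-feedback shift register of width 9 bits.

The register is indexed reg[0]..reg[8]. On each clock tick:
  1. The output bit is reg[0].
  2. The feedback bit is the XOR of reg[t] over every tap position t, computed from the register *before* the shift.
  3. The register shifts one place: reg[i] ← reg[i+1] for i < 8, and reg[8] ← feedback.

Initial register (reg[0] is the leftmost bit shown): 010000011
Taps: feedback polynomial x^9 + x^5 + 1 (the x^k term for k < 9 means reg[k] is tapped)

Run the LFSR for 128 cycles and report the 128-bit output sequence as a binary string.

01000001101110110110101100000101110111110001111001101001101011100011010001011111110100101100010100110001100000001100110010101100

step | reg (before) | out | fb
   0 | 010000011 | 0 | 0
   1 | 100000110 | 1 | 1
   2 | 000001101 | 0 | 1
   3 | 000011011 | 0 | 1
   4 | 000110111 | 0 | 0
   5 | 001101110 | 0 | 1
   6 | 011011101 | 0 | 1
   7 | 110111011 | 1 | 0
   8 | 101110110 | 1 | 1
   9 | 011101101 | 0 | 1
  10 | 111011011 | 1 | 0
  11 | 110110110 | 1 | 1
  12 | 101101101 | 1 | 0
  13 | 011011010 | 0 | 1
  14 | 110110101 | 1 | 1
  15 | 101101011 | 1 | 0
  16 | 011010110 | 0 | 0
  17 | 110101100 | 1 | 0
  18 | 101011000 | 1 | 0
  19 | 010110000 | 0 | 0
  20 | 101100000 | 1 | 1
  21 | 011000001 | 0 | 0
  22 | 110000010 | 1 | 1
  23 | 100000101 | 1 | 1
  24 | 000001011 | 0 | 1
  25 | 000010111 | 0 | 0
  26 | 000101110 | 0 | 1
  27 | 001011101 | 0 | 1
  28 | 010111011 | 0 | 1
  29 | 101110111 | 1 | 1
  30 | 011101111 | 0 | 1
  31 | 111011111 | 1 | 0
  32 | 110111110 | 1 | 0
  33 | 101111100 | 1 | 0
  34 | 011111000 | 0 | 1
  35 | 111110001 | 1 | 1
  36 | 111100011 | 1 | 1
  37 | 111000111 | 1 | 1
  38 | 110001111 | 1 | 0
  39 | 100011110 | 1 | 0
  40 | 000111100 | 0 | 1
  41 | 001111001 | 0 | 1
  42 | 011110011 | 0 | 0
  43 | 111100110 | 1 | 1
  44 | 111001101 | 1 | 0
  45 | 110011010 | 1 | 0
  46 | 100110100 | 1 | 1
  47 | 001101001 | 0 | 1
  48 | 011010011 | 0 | 0
  49 | 110100110 | 1 | 1
  50 | 101001101 | 1 | 0
  51 | 010011010 | 0 | 1
  52 | 100110101 | 1 | 1
  53 | 001101011 | 0 | 1
  54 | 011010111 | 0 | 0
  55 | 110101110 | 1 | 0
  56 | 101011100 | 1 | 0
  57 | 010111000 | 0 | 1
  58 | 101110001 | 1 | 1
  59 | 011100011 | 0 | 0
  60 | 111000110 | 1 | 1
  61 | 110001101 | 1 | 0
  62 | 100011010 | 1 | 0
  63 | 000110100 | 0 | 0
  64 | 001101000 | 0 | 1
  65 | 011010001 | 0 | 0
  66 | 110100010 | 1 | 1
  67 | 101000101 | 1 | 1
  68 | 010001011 | 0 | 1
  69 | 100010111 | 1 | 1
  70 | 000101111 | 0 | 1
  71 | 001011111 | 0 | 1
  72 | 010111111 | 0 | 1
  73 | 101111111 | 1 | 0
  74 | 011111110 | 0 | 1
  75 | 111111101 | 1 | 0
  76 | 111111010 | 1 | 0
  77 | 111110100 | 1 | 1
  78 | 111101001 | 1 | 0
  79 | 111010010 | 1 | 1
  80 | 110100101 | 1 | 1
  81 | 101001011 | 1 | 0
  82 | 010010110 | 0 | 0
  83 | 100101100 | 1 | 0
  84 | 001011000 | 0 | 1
  85 | 010110001 | 0 | 0
  86 | 101100010 | 1 | 1
  87 | 011000101 | 0 | 0
  88 | 110001010 | 1 | 0
  89 | 100010100 | 1 | 1
  90 | 000101001 | 0 | 1
  91 | 001010011 | 0 | 0
  92 | 010100110 | 0 | 0
  93 | 101001100 | 1 | 0
  94 | 010011000 | 0 | 1
  95 | 100110001 | 1 | 1
  96 | 001100011 | 0 | 0
  97 | 011000110 | 0 | 0
  98 | 110001100 | 1 | 0
  99 | 100011000 | 1 | 0
 100 | 000110000 | 0 | 0
 101 | 001100000 | 0 | 0
 102 | 011000000 | 0 | 0
 103 | 110000000 | 1 | 1
 104 | 100000001 | 1 | 1
 105 | 000000011 | 0 | 0
 106 | 000000110 | 0 | 0
 107 | 000001100 | 0 | 1
 108 | 000011001 | 0 | 1
 109 | 000110011 | 0 | 0
 110 | 001100110 | 0 | 0
 111 | 011001100 | 0 | 1
 112 | 110011001 | 1 | 0
 113 | 100110010 | 1 | 1
 114 | 001100101 | 0 | 0
 115 | 011001010 | 0 | 1
 116 | 110010101 | 1 | 1
 117 | 100101011 | 1 | 0
 118 | 001010110 | 0 | 0
 119 | 010101100 | 0 | 1
 120 | 101011001 | 1 | 0
 121 | 010110010 | 0 | 0
 122 | 101100100 | 1 | 1
 123 | 011001001 | 0 | 1
 124 | 110010011 | 1 | 1
 125 | 100100111 | 1 | 1
 126 | 001001111 | 0 | 1
 127 | 010011111 | 0 | 1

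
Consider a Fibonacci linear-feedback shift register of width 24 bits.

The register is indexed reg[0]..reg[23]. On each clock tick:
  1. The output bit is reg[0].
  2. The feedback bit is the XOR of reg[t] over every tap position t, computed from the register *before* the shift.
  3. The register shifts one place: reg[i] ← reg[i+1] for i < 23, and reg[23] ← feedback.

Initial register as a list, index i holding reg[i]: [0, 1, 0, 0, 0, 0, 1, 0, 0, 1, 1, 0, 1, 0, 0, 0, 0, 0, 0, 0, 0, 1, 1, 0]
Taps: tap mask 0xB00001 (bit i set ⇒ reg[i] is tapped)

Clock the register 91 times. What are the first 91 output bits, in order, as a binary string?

0100001001101000000001101010100101100011100010100111111001110011011000000101111110101000101

step | reg (before) | out | fb
   0 | 010000100110100000000110 | 0 | 1
   1 | 100001001101000000001101 | 1 | 0
   2 | 000010011010000000011010 | 0 | 1
   3 | 000100110100000000110101 | 0 | 0
   4 | 001001101000000001101010 | 0 | 1
   5 | 010011010000000011010101 | 0 | 0
   6 | 100110100000000110101010 | 1 | 0
   7 | 001101000000001101010100 | 0 | 1
   8 | 011010000000011010101001 | 0 | 0
   9 | 110100000000110101010010 | 1 | 1
  10 | 101000000001101010100101 | 1 | 1
  11 | 010000000011010101001011 | 0 | 0
  12 | 100000000110101010010110 | 1 | 0
  13 | 000000001101010100101100 | 0 | 0
  14 | 000000011010101001011000 | 0 | 1
  15 | 000000110101010010110001 | 0 | 1
  16 | 000001101010100101100011 | 0 | 1
  17 | 000011010101001011000111 | 0 | 0
  18 | 000110101010010110001110 | 0 | 0
  19 | 001101010100101100011100 | 0 | 0
  20 | 011010101001011000111000 | 0 | 1
  21 | 110101010010110001110001 | 1 | 0
  22 | 101010100101100011100010 | 1 | 1
  23 | 010101001011000111000101 | 0 | 0
  24 | 101010010110001110001010 | 1 | 0
  25 | 010100101100011100010100 | 0 | 1
  26 | 101001011000111000101001 | 1 | 1
  27 | 010010110001110001010011 | 0 | 1
  28 | 100101100011100010100111 | 1 | 1
  29 | 001011000111000101001111 | 0 | 1
  30 | 010110001110001010011111 | 0 | 1
  31 | 101100011100010100111111 | 1 | 0
  32 | 011000111000101001111110 | 0 | 0
  33 | 110001110001010011111100 | 1 | 1
  34 | 100011100010100111111001 | 1 | 1
  35 | 000111000101001111110011 | 0 | 1
  36 | 001110001010011111100111 | 0 | 0
  37 | 011100010100111111001110 | 0 | 0
  38 | 111000101001111110011100 | 1 | 1
  39 | 110001010011111100111001 | 1 | 1
  40 | 100010100111111001110011 | 1 | 0
  41 | 000101001111110011100110 | 0 | 1
  42 | 001010011111100111001101 | 0 | 1
  43 | 010100111111001110011011 | 0 | 0
  44 | 101001111110011100110110 | 1 | 0
  45 | 010011111100111001101100 | 0 | 0
  46 | 100111111001110011011000 | 1 | 0
  47 | 001111110011100110110000 | 0 | 0
  48 | 011111100111001101100000 | 0 | 0
  49 | 111111001110011011000000 | 1 | 1
  50 | 111110011100110110000001 | 1 | 0
  51 | 111100111001101100000010 | 1 | 1
  52 | 111001110011011000000101 | 1 | 1
  53 | 110011100110110000001011 | 1 | 1
  54 | 100111001101100000010111 | 1 | 1
  55 | 001110011011000000101111 | 0 | 1
  56 | 011100110110000001011111 | 0 | 1
  57 | 111001101100000010111111 | 1 | 0
  58 | 110011011000000101111110 | 1 | 1
  59 | 100110110000001011111101 | 1 | 0
  60 | 001101100000010111111010 | 0 | 1
  61 | 011011000000101111110101 | 0 | 0
  62 | 110110000001011111101010 | 1 | 0
  63 | 101100000010111111010100 | 1 | 0
  64 | 011000000101111110101000 | 0 | 1
  65 | 110000001011111101010001 | 1 | 0
  66 | 100000010111111010100010 | 1 | 1
  67 | 000000101111110101000101 | 0 | 0
  68 | 000001011111101010001010 | 0 | 1
  69 | 000010111111010100010101 | 0 | 0
  70 | 000101111110101000101010 | 0 | 1
  71 | 001011111101010001010101 | 0 | 0
  72 | 010111111010100010101010 | 0 | 1
  73 | 101111110101000101010101 | 1 | 1
  74 | 011111101010001010101011 | 0 | 0
  75 | 111111010100010101010110 | 1 | 0
  76 | 111110101000101010101100 | 1 | 1
  77 | 111101010001010101011001 | 1 | 1
  78 | 111010100010101010110011 | 1 | 0
  79 | 110101000101010101100110 | 1 | 0
  80 | 101010001010101011001100 | 1 | 1
  81 | 010100010101010110011001 | 0 | 0
  82 | 101000101010101100110010 | 1 | 1
  83 | 010001010101011001100101 | 0 | 0
  84 | 100010101010110011001010 | 1 | 0
  85 | 000101010101100110010100 | 0 | 1
  86 | 001010101011001100101001 | 0 | 0
  87 | 010101010110011001010010 | 0 | 0
  88 | 101010101100110010100100 | 1 | 0
  89 | 010101011001100101001000 | 0 | 1
  90 | 101010110011001010010001 | 1 | 0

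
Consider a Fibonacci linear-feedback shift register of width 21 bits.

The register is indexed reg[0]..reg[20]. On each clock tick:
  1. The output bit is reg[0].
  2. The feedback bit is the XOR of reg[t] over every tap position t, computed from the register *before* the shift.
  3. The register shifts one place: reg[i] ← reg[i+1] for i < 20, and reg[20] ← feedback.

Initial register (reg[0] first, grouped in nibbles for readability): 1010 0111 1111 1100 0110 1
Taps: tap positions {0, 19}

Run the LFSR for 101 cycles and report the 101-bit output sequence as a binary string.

step | reg (before) | out | fb
   0 | 101001111111110001101 | 1 | 1
   1 | 010011111111100011011 | 0 | 1
   2 | 100111111111000110111 | 1 | 0
   3 | 001111111110001101110 | 0 | 1
   4 | 011111111100011011101 | 0 | 0
   5 | 111111111000110111010 | 1 | 0
   6 | 111111110001101110100 | 1 | 1
   7 | 111111100011011101001 | 1 | 1
   8 | 111111000110111010011 | 1 | 0
   9 | 111110001101110100110 | 1 | 0
  10 | 111100011011101001100 | 1 | 1
  11 | 111000110111010011001 | 1 | 1
  12 | 110001101110100110011 | 1 | 0
  13 | 100011011101001100110 | 1 | 0
  14 | 000110111010011001100 | 0 | 0
  15 | 001101110100110011000 | 0 | 0
  16 | 011011101001100110000 | 0 | 0
  17 | 110111010011001100000 | 1 | 1
  18 | 101110100110011000001 | 1 | 1
  19 | 011101001100110000011 | 0 | 1
  20 | 111010011001100000111 | 1 | 0
  21 | 110100110011000001110 | 1 | 0
  22 | 101001100110000011100 | 1 | 1
  23 | 010011001100000111001 | 0 | 0
  24 | 100110011000001110010 | 1 | 0
  25 | 001100110000011100100 | 0 | 0
  26 | 011001100000111001000 | 0 | 0
  27 | 110011000001110010000 | 1 | 1
  28 | 100110000011100100001 | 1 | 1
  29 | 001100000111001000011 | 0 | 1
  30 | 011000001110010000111 | 0 | 1
  31 | 110000011100100001111 | 1 | 0
  32 | 100000111001000011110 | 1 | 0
  33 | 000001110010000111100 | 0 | 0
  34 | 000011100100001111000 | 0 | 0
  35 | 000111001000011110000 | 0 | 0
  36 | 001110010000111100000 | 0 | 0
  37 | 011100100001111000000 | 0 | 0
  38 | 111001000011110000000 | 1 | 1
  39 | 110010000111100000001 | 1 | 1
  40 | 100100001111000000011 | 1 | 0
  41 | 001000011110000000110 | 0 | 1
  42 | 010000111100000001101 | 0 | 0
  43 | 100001111000000011010 | 1 | 0
  44 | 000011110000000110100 | 0 | 0
  45 | 000111100000001101000 | 0 | 0
  46 | 001111000000011010000 | 0 | 0
  47 | 011110000000110100000 | 0 | 0
  48 | 111100000001101000000 | 1 | 1
  49 | 111000000011010000001 | 1 | 1
  50 | 110000000110100000011 | 1 | 0
  51 | 100000001101000000110 | 1 | 0
  52 | 000000011010000001100 | 0 | 0
  53 | 000000110100000011000 | 0 | 0
  54 | 000001101000000110000 | 0 | 0
  55 | 000011010000001100000 | 0 | 0
  56 | 000110100000011000000 | 0 | 0
  57 | 001101000000110000000 | 0 | 0
  58 | 011010000001100000000 | 0 | 0
  59 | 110100000011000000000 | 1 | 1
  60 | 101000000110000000001 | 1 | 1
  61 | 010000001100000000011 | 0 | 1
  62 | 100000011000000000111 | 1 | 0
  63 | 000000110000000001110 | 0 | 1
  64 | 000001100000000011101 | 0 | 0
  65 | 000011000000000111010 | 0 | 1
  66 | 000110000000001110101 | 0 | 0
  67 | 001100000000011101010 | 0 | 1
  68 | 011000000000111010101 | 0 | 0
  69 | 110000000001110101010 | 1 | 0
  70 | 100000000011101010100 | 1 | 1
  71 | 000000000111010101001 | 0 | 0
  72 | 000000001110101010010 | 0 | 1
  73 | 000000011101010100101 | 0 | 0
  74 | 000000111010101001010 | 0 | 1
  75 | 000001110101010010101 | 0 | 0
  76 | 000011101010100101010 | 0 | 1
  77 | 000111010101001010101 | 0 | 0
  78 | 001110101010010101010 | 0 | 1
  79 | 011101010100101010101 | 0 | 0
  80 | 111010101001010101010 | 1 | 0
  81 | 110101010010101010100 | 1 | 1
  82 | 101010100101010101001 | 1 | 1
  83 | 010101001010101010011 | 0 | 1
  84 | 101010010101010100111 | 1 | 0
  85 | 010100101010101001110 | 0 | 1
  86 | 101001010101010011101 | 1 | 1
  87 | 010010101010100111011 | 0 | 1
  88 | 100101010101001110111 | 1 | 0
  89 | 001010101010011101110 | 0 | 1
  90 | 010101010100111011101 | 0 | 0
  91 | 101010101001110111010 | 1 | 0
  92 | 010101010011101110100 | 0 | 0
  93 | 101010100111011101000 | 1 | 1
  94 | 010101001110111010001 | 0 | 0
  95 | 101010011101110100010 | 1 | 0
  96 | 010100111011101000100 | 0 | 0
  97 | 101001110111010001000 | 1 | 1
  98 | 010011101110100010001 | 0 | 0
  99 | 100111011101000100010 | 1 | 0
 100 | 001110111010001000100 | 0 | 0

10100111111111000110111010011001100000111001000011110000000110100000011000000000111010101001010101010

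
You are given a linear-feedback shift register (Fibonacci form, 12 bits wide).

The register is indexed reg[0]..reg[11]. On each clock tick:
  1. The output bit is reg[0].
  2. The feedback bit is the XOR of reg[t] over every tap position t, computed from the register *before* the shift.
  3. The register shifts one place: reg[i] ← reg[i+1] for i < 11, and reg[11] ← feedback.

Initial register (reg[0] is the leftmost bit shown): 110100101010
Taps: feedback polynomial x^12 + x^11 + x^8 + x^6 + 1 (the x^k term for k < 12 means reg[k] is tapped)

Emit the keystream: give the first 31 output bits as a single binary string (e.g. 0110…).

k : reg_k → out_k, fb_k
0: 110100101010 → 1, fb=1
1: 101001010101 → 1, fb=0
2: 010010101010 → 0, fb=0
3: 100101010100 → 1, fb=1
4: 001010101001 → 0, fb=1
5: 010101010011 → 0, fb=1
6: 101010100111 → 1, fb=1
7: 010101001111 → 0, fb=0
8: 101010011110 → 1, fb=0
9: 010100111100 → 0, fb=0
10: 101001111000 → 1, fb=1
11: 010011110001 → 0, fb=0
12: 100111100010 → 1, fb=0
13: 001111000100 → 0, fb=0
14: 011110001000 → 0, fb=1
15: 111100010001 → 1, fb=0
16: 111000100010 → 1, fb=0
17: 110001000100 → 1, fb=1
18: 100010001001 → 1, fb=1
19: 000100010011 → 0, fb=1
20: 001000100111 → 0, fb=0
21: 010001001110 → 0, fb=1
22: 100010011101 → 1, fb=1
23: 000100111011 → 0, fb=1
24: 001001110111 → 0, fb=0
25: 010011101110 → 0, fb=0
26: 100111011100 → 1, fb=0
27: 001110111000 → 0, fb=0
28: 011101110000 → 0, fb=1
29: 111011100001 → 1, fb=1
30: 110111000011 → 1, fb=0

1101001010101001111000100010011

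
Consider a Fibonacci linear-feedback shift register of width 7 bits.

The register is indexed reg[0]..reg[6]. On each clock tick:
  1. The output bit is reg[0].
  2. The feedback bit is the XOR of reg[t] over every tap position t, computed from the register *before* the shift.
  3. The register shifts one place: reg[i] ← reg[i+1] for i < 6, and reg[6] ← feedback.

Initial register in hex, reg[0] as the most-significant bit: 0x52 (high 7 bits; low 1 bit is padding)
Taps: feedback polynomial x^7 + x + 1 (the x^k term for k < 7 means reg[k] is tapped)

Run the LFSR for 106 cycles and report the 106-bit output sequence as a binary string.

k : reg_k → out_k, fb_k
0: 0101001 → 0, fb=1
1: 1010011 → 1, fb=1
2: 0100111 → 0, fb=1
3: 1001111 → 1, fb=1
4: 0011111 → 0, fb=0
5: 0111110 → 0, fb=1
6: 1111101 → 1, fb=0
7: 1111010 → 1, fb=0
8: 1110100 → 1, fb=0
9: 1101000 → 1, fb=0
10: 1010000 → 1, fb=1
11: 0100001 → 0, fb=1
12: 1000011 → 1, fb=1
13: 0000111 → 0, fb=0
14: 0001110 → 0, fb=0
15: 0011100 → 0, fb=0
16: 0111000 → 0, fb=1
17: 1110001 → 1, fb=0
18: 1100010 → 1, fb=0
19: 1000100 → 1, fb=1
20: 0001001 → 0, fb=0
21: 0010010 → 0, fb=0
22: 0100100 → 0, fb=1
23: 1001001 → 1, fb=1
24: 0010011 → 0, fb=0
25: 0100110 → 0, fb=1
26: 1001101 → 1, fb=1
27: 0011011 → 0, fb=0
28: 0110110 → 0, fb=1
29: 1101101 → 1, fb=0
30: 1011010 → 1, fb=1
31: 0110101 → 0, fb=1
32: 1101011 → 1, fb=0
33: 1010110 → 1, fb=1
34: 0101101 → 0, fb=1
35: 1011011 → 1, fb=1
36: 0110111 → 0, fb=1
37: 1101111 → 1, fb=0
38: 1011110 → 1, fb=1
39: 0111101 → 0, fb=1
40: 1111011 → 1, fb=0
41: 1110110 → 1, fb=0
42: 1101100 → 1, fb=0
43: 1011000 → 1, fb=1
44: 0110001 → 0, fb=1
45: 1100011 → 1, fb=0
46: 1000110 → 1, fb=1
47: 0001101 → 0, fb=0
48: 0011010 → 0, fb=0
49: 0110100 → 0, fb=1
50: 1101001 → 1, fb=0
51: 1010010 → 1, fb=1
52: 0100101 → 0, fb=1
53: 1001011 → 1, fb=1
54: 0010111 → 0, fb=0
55: 0101110 → 0, fb=1
56: 1011101 → 1, fb=1
57: 0111011 → 0, fb=1
58: 1110111 → 1, fb=0
59: 1101110 → 1, fb=0
60: 1011100 → 1, fb=1
61: 0111001 → 0, fb=1
62: 1110011 → 1, fb=0
63: 1100110 → 1, fb=0
64: 1001100 → 1, fb=1
65: 0011001 → 0, fb=0
66: 0110010 → 0, fb=1
67: 1100101 → 1, fb=0
68: 1001010 → 1, fb=1
69: 0010101 → 0, fb=0
70: 0101010 → 0, fb=1
71: 1010101 → 1, fb=1
72: 0101011 → 0, fb=1
73: 1010111 → 1, fb=1
74: 0101111 → 0, fb=1
75: 1011111 → 1, fb=1
76: 0111111 → 0, fb=1
77: 1111111 → 1, fb=0
78: 1111110 → 1, fb=0
79: 1111100 → 1, fb=0
80: 1111000 → 1, fb=0
81: 1110000 → 1, fb=0
82: 1100000 → 1, fb=0
83: 1000000 → 1, fb=1
84: 0000001 → 0, fb=0
85: 0000010 → 0, fb=0
86: 0000100 → 0, fb=0
87: 0001000 → 0, fb=0
88: 0010000 → 0, fb=0
89: 0100000 → 0, fb=1
90: 1000001 → 1, fb=1
91: 0000011 → 0, fb=0
92: 0000110 → 0, fb=0
93: 0001100 → 0, fb=0
94: 0011000 → 0, fb=0
95: 0110000 → 0, fb=1
96: 1100001 → 1, fb=0
97: 1000010 → 1, fb=1
98: 0000101 → 0, fb=0
99: 0001010 → 0, fb=0
100: 0010100 → 0, fb=0
101: 0101000 → 0, fb=1
102: 1010001 → 1, fb=1
103: 0100011 → 0, fb=1
104: 1000111 → 1, fb=1
105: 0001111 → 0, fb=0

0101001111101000011100010010011011010110111101100011010010111011100110010101011111110000001000001100001010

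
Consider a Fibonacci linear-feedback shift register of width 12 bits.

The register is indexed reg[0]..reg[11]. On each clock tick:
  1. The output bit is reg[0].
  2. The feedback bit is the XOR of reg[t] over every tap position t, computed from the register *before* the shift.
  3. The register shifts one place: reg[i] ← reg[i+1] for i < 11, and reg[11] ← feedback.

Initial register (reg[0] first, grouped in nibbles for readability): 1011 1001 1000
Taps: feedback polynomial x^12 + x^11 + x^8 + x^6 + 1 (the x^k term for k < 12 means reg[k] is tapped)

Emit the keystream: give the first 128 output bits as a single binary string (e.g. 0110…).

tick  register→output (feedback)
  0  101110011000→1 (0)
  1  011100110000→0 (1)
  2  111001100001→1 (1)
  3  110011000011→1 (0)
  4  100110000110→1 (1)
  5  001100001101→0 (0)
  6  011000011010→0 (1)
  7  110000110101→1 (1)
  8  100001101011→1 (0)
  9  000011010110→0 (0)
 10  000110101100→0 (0)
 11  001101011000→0 (1)
 12  011010110001→0 (0)
 13  110101100010→1 (0)
 14  101011000100→1 (1)
 15  010110001001→0 (0)
 16  101100010010→1 (1)
 17  011000100101→0 (0)
 18  110001001010→1 (0)
 19  100010010100→1 (1)
 20  000100101001→0 (1)
 21  001001010011→0 (1)
 22  010010100111→0 (0)
 23  100101001110→1 (0)
 24  001010011100→0 (1)
 25  010100111001→0 (1)
 26  101001110011→1 (1)
 27  010011100111→0 (0)
 28  100111001110→1 (0)
 29  001110011100→0 (1)
 30  011100111001→0 (1)
 31  111001110011→1 (1)
 32  110011100111→1 (1)
 33  100111001111→1 (1)
 34  001110011111→0 (0)
 35  011100111110→0 (0)
 36  111001111100→1 (1)
 37  110011111001→1 (0)
 38  100111110010→1 (0)
 39  001111100100→0 (1)
 40  011111001001→0 (0)
 41  111110010010→1 (1)
 42  111100100101→1 (1)
 43  111001001011→1 (1)
 44  110010010111→1 (0)
 45  100100101110→1 (1)
 46  001001011101→0 (0)
 47  010010111010→0 (0)
 48  100101110100→1 (0)
 49  001011101000→0 (0)
 50  010111010000→0 (0)
 51  101110100000→1 (0)
 52  011101000000→0 (0)
 53  111010000000→1 (1)
 54  110100000001→1 (0)
 55  101000000010→1 (1)
 56  010000000101→0 (1)
 57  100000001011→1 (1)
 58  000000010111→0 (1)
 59  000000101111→0 (1)
 60  000001011111→0 (0)
 61  000010111110→0 (0)
 62  000101111100→0 (0)
 63  001011111000→0 (0)
 64  010111110000→0 (1)
 65  101111100001→1 (1)
 66  011111000011→0 (1)
 67  111110000111→1 (0)
 68  111100001110→1 (0)
 69  111000011100→1 (0)
 70  110000111000→1 (1)
 71  100001110001→1 (1)
 72  000011100011→0 (0)
 73  000111000110→0 (0)
 74  001110001100→0 (1)
 75  011100011001→0 (0)
 76  111000110010→1 (0)
 77  110001100100→1 (0)
 78  100011001000→1 (0)
 79  000110010000→0 (0)
 80  001100100000→0 (1)
 81  011001000001→0 (1)
 82  110010000011→1 (0)
 83  100100000110→1 (1)
 84  001000001101→0 (0)
 85  010000011010→0 (1)
 86  100000110101→1 (1)
 87  000001101011→0 (1)
 88  000011010111→0 (1)
 89  000110101111→0 (1)
 90  001101011111→0 (0)
 91  011010111110→0 (0)
 92  110101111100→1 (1)
 93  101011111001→1 (0)
 94  010111110010→0 (1)
 95  101111100101→1 (1)
 96  011111001011→0 (0)
 97  111110010110→1 (1)
 98  111100101101→1 (0)
 99  111001011010→1 (0)
100  110010110100→1 (0)
101  100101101000→1 (1)
102  001011010001→0 (1)
103  010110100011→0 (0)
104  101101000110→1 (1)
105  011010001101→0 (0)
106  110100011010→1 (0)
107  101000110100→1 (0)
108  010001101000→0 (0)
109  100011010000→1 (1)
110  000110100001→0 (0)
111  001101000010→0 (0)
112  011010000100→0 (0)
113  110100001000→1 (0)
114  101000010000→1 (1)
115  010000100001→0 (0)
116  100001000010→1 (1)
117  000010000101→0 (1)
118  000100001011→0 (0)
119  001000010110→0 (0)
120  010000101100→0 (0)
121  100001011000→1 (0)
122  000010110000→0 (1)
123  000101100001→0 (0)
124  001011000010→0 (0)
125  010110000100→0 (0)
126  101100001000→1 (0)
127  011000010000→0 (0)

10111001100001101011000100101001110011100111110010010111010000000101111100001110001100100000110101111100101101000110100001000010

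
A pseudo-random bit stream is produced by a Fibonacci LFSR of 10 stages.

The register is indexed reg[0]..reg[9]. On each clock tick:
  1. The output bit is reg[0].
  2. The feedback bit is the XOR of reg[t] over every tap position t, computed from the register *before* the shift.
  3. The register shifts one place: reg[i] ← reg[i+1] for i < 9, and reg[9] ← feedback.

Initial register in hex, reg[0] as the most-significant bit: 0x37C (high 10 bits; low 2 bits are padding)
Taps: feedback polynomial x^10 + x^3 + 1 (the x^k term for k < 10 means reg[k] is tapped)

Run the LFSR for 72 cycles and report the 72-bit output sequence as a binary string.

001101111110001000111100111101101101000000010100001011010101000111110111

step | reg (before) | out | fb
   0 | 0011011111 | 0 | 1
   1 | 0110111111 | 0 | 0
   2 | 1101111110 | 1 | 0
   3 | 1011111100 | 1 | 0
   4 | 0111111000 | 0 | 1
   5 | 1111110001 | 1 | 0
   6 | 1111100010 | 1 | 0
   7 | 1111000100 | 1 | 0
   8 | 1110001000 | 1 | 1
   9 | 1100010001 | 1 | 1
  10 | 1000100011 | 1 | 1
  11 | 0001000111 | 0 | 1
  12 | 0010001111 | 0 | 0
  13 | 0100011110 | 0 | 0
  14 | 1000111100 | 1 | 1
  15 | 0001111001 | 0 | 1
  16 | 0011110011 | 0 | 1
  17 | 0111100111 | 0 | 1
  18 | 1111001111 | 1 | 0
  19 | 1110011110 | 1 | 1
  20 | 1100111101 | 1 | 1
  21 | 1001111011 | 1 | 0
  22 | 0011110110 | 0 | 1
  23 | 0111101101 | 0 | 1
  24 | 1111011011 | 1 | 0
  25 | 1110110110 | 1 | 1
  26 | 1101101101 | 1 | 0
  27 | 1011011010 | 1 | 0
  28 | 0110110100 | 0 | 0
  29 | 1101101000 | 1 | 0
  30 | 1011010000 | 1 | 0
  31 | 0110100000 | 0 | 0
  32 | 1101000000 | 1 | 0
  33 | 1010000000 | 1 | 1
  34 | 0100000001 | 0 | 0
  35 | 1000000010 | 1 | 1
  36 | 0000000101 | 0 | 0
  37 | 0000001010 | 0 | 0
  38 | 0000010100 | 0 | 0
  39 | 0000101000 | 0 | 0
  40 | 0001010000 | 0 | 1
  41 | 0010100001 | 0 | 0
  42 | 0101000010 | 0 | 1
  43 | 1010000101 | 1 | 1
  44 | 0100001011 | 0 | 0
  45 | 1000010110 | 1 | 1
  46 | 0000101101 | 0 | 0
  47 | 0001011010 | 0 | 1
  48 | 0010110101 | 0 | 0
  49 | 0101101010 | 0 | 1
  50 | 1011010101 | 1 | 0
  51 | 0110101010 | 0 | 0
  52 | 1101010100 | 1 | 0
  53 | 1010101000 | 1 | 1
  54 | 0101010001 | 0 | 1
  55 | 1010100011 | 1 | 1
  56 | 0101000111 | 0 | 1
  57 | 1010001111 | 1 | 1
  58 | 0100011111 | 0 | 0
  59 | 1000111110 | 1 | 1
  60 | 0001111101 | 0 | 1
  61 | 0011111011 | 0 | 1
  62 | 0111110111 | 0 | 1
  63 | 1111101111 | 1 | 0
  64 | 1111011110 | 1 | 0
  65 | 1110111100 | 1 | 1
  66 | 1101111001 | 1 | 0
  67 | 1011110010 | 1 | 0
  68 | 0111100100 | 0 | 1
  69 | 1111001001 | 1 | 0
  70 | 1110010010 | 1 | 1
  71 | 1100100101 | 1 | 1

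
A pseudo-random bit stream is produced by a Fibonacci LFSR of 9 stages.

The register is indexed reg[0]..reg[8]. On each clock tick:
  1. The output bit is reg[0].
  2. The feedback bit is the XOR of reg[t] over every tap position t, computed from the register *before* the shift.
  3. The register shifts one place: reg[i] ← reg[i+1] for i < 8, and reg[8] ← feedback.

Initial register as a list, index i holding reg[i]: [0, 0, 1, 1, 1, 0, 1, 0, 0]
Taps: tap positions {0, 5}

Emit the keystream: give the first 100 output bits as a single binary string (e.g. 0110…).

0011101000111110111100000111111111000011110111000010110011011011110100001110011000010010001010111010

step | reg (before) | out | fb
   0 | 001110100 | 0 | 0
   1 | 011101000 | 0 | 1
   2 | 111010001 | 1 | 1
   3 | 110100011 | 1 | 1
   4 | 101000111 | 1 | 1
   5 | 010001111 | 0 | 1
   6 | 100011111 | 1 | 0
   7 | 000111110 | 0 | 1
   8 | 001111101 | 0 | 1
   9 | 011111011 | 0 | 1
  10 | 111110111 | 1 | 1
  11 | 111101111 | 1 | 0
  12 | 111011110 | 1 | 0
  13 | 110111100 | 1 | 0
  14 | 101111000 | 1 | 0
  15 | 011110000 | 0 | 0
  16 | 111100000 | 1 | 1
  17 | 111000001 | 1 | 1
  18 | 110000011 | 1 | 1
  19 | 100000111 | 1 | 1
  20 | 000001111 | 0 | 1
  21 | 000011111 | 0 | 1
  22 | 000111111 | 0 | 1
  23 | 001111111 | 0 | 1
  24 | 011111111 | 0 | 1
  25 | 111111111 | 1 | 0
  26 | 111111110 | 1 | 0
  27 | 111111100 | 1 | 0
  28 | 111111000 | 1 | 0
  29 | 111110000 | 1 | 1
  30 | 111100001 | 1 | 1
  31 | 111000011 | 1 | 1
  32 | 110000111 | 1 | 1
  33 | 100001111 | 1 | 0
  34 | 000011110 | 0 | 1
  35 | 000111101 | 0 | 1
  36 | 001111011 | 0 | 1
  37 | 011110111 | 0 | 0
  38 | 111101110 | 1 | 0
  39 | 111011100 | 1 | 0
  40 | 110111000 | 1 | 0
  41 | 101110000 | 1 | 1
  42 | 011100001 | 0 | 0
  43 | 111000010 | 1 | 1
  44 | 110000101 | 1 | 1
  45 | 100001011 | 1 | 0
  46 | 000010110 | 0 | 0
  47 | 000101100 | 0 | 1
  48 | 001011001 | 0 | 1
  49 | 010110011 | 0 | 0
  50 | 101100110 | 1 | 1
  51 | 011001101 | 0 | 1
  52 | 110011011 | 1 | 0
  53 | 100110110 | 1 | 1
  54 | 001101101 | 0 | 1
  55 | 011011011 | 0 | 1
  56 | 110110111 | 1 | 1
  57 | 101101111 | 1 | 0
  58 | 011011110 | 0 | 1
  59 | 110111101 | 1 | 0
  60 | 101111010 | 1 | 0
  61 | 011110100 | 0 | 0
  62 | 111101000 | 1 | 0
  63 | 111010000 | 1 | 1
  64 | 110100001 | 1 | 1
  65 | 101000011 | 1 | 1
  66 | 010000111 | 0 | 0
  67 | 100001110 | 1 | 0
  68 | 000011100 | 0 | 1
  69 | 000111001 | 0 | 1
  70 | 001110011 | 0 | 0
  71 | 011100110 | 0 | 0
  72 | 111001100 | 1 | 0
  73 | 110011000 | 1 | 0
  74 | 100110000 | 1 | 1
  75 | 001100001 | 0 | 0
  76 | 011000010 | 0 | 0
  77 | 110000100 | 1 | 1
  78 | 100001001 | 1 | 0
  79 | 000010010 | 0 | 0
  80 | 000100100 | 0 | 0
  81 | 001001000 | 0 | 1
  82 | 010010001 | 0 | 0
  83 | 100100010 | 1 | 1
  84 | 001000101 | 0 | 0
  85 | 010001010 | 0 | 1
  86 | 100010101 | 1 | 1
  87 | 000101011 | 0 | 1
  88 | 001010111 | 0 | 0
  89 | 010101110 | 0 | 1
  90 | 101011101 | 1 | 0
  91 | 010111010 | 0 | 1
  92 | 101110101 | 1 | 1
  93 | 011101011 | 0 | 1
  94 | 111010111 | 1 | 1
  95 | 110101111 | 1 | 0
  96 | 101011110 | 1 | 0
  97 | 010111100 | 0 | 1
  98 | 101111001 | 1 | 0
  99 | 011110010 | 0 | 0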